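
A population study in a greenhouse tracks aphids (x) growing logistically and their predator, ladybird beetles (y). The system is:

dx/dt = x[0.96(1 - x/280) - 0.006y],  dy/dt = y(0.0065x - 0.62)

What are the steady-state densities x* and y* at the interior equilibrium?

From dy/dt = 0 with y > 0: 0.0065x* = 0.62, so x* = 95.4.
Substitute into dx/dt = 0: 0.96(1 - 95.4/280) = 0.006y*.
The bracket is 0.659, giving y* = 0.633/0.006 = 105.

x* ≈ 95.4, y* ≈ 105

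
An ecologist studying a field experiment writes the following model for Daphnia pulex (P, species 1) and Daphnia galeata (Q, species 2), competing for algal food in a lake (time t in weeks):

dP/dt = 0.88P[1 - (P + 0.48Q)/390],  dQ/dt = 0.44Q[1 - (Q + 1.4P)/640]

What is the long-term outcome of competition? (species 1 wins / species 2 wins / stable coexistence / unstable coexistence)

stable coexistence

Compare the nullcline intercepts: K1/α12 = 390/0.48 = 812 > K2 = 640; K2/α21 = 640/1.4 = 457 > K1 = 390.
Since both inequalities hold, each species can invade when rare, so the interior equilibrium is stable.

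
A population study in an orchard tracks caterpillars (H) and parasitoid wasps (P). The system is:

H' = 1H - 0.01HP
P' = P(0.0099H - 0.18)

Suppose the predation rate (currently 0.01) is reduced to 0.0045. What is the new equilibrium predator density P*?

P* ≈ 222

At the interior fixed point, setting dH/dt = 0 with H > 0 fixes P* = (prey growth rate)/(HP coefficient) — independent of the other coefficients.
With the change, P* = 1/0.0045 = 222; it rises from 100.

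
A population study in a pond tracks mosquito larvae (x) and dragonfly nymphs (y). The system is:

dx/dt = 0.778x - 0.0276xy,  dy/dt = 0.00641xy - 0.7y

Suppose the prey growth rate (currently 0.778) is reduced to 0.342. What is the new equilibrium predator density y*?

At the interior fixed point, setting dx/dt = 0 with x > 0 fixes y* = (prey growth rate)/(xy coefficient) — independent of the other coefficients.
With the change, y* = 0.342/0.0276 = 12.4; it falls from 28.2.

y* ≈ 12.4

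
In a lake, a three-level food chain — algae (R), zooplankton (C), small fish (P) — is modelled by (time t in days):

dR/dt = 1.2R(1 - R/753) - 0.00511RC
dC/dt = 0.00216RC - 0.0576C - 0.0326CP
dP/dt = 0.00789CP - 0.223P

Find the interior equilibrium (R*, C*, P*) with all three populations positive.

R* ≈ 662, C* ≈ 28.3, P* ≈ 42.1

From dP/dt = 0: 0.00789C* = 0.223, so C* = 28.3.
From dR/dt = 0: 1.2(1 - R*/753) = 0.00511·28.3, giving R* = 753·(1 - 0.12) = 662.
From dC/dt = 0: 0.00216·662 - 0.0576 = 0.0326P*, so P* = 1.37/0.0326 = 42.1.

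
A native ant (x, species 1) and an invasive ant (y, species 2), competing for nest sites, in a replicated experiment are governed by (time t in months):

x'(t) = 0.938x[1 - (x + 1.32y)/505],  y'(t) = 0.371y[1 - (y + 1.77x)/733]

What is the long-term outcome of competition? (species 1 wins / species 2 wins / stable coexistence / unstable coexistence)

Compare the nullcline intercepts: K1/α12 = 505/1.32 = 383 < K2 = 733; K2/α21 = 733/1.77 = 414 < K1 = 505.
Since both are reversed, neither can invade when rare; the interior point is a saddle.

unstable coexistence (outcome depends on initial conditions)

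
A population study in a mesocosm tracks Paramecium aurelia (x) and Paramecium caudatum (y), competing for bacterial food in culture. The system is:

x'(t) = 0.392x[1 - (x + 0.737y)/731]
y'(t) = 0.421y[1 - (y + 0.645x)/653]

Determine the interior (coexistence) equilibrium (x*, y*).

Setting both brackets to zero gives the nullclines x + 0.737y = 731 and 0.645x + y = 653.
Substituting y = 653 - 0.645x into the first: x(1 - 0.737·0.645) = 731 - 0.737·653.
So x* = 250/0.525 = 476, and then y* = 653 - 0.645·476 = 346.

x* ≈ 476, y* ≈ 346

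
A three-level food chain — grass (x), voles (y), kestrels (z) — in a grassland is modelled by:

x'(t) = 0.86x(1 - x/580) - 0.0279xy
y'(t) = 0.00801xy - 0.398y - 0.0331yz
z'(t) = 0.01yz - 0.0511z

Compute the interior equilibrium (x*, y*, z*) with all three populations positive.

x* ≈ 484, y* ≈ 5.11, z* ≈ 105

From dz/dt = 0: 0.01y* = 0.0511, so y* = 5.11.
From dx/dt = 0: 0.86(1 - x*/580) = 0.0279·5.11, giving x* = 580·(1 - 0.166) = 484.
From dy/dt = 0: 0.00801·484 - 0.398 = 0.0331z*, so z* = 3.48/0.0331 = 105.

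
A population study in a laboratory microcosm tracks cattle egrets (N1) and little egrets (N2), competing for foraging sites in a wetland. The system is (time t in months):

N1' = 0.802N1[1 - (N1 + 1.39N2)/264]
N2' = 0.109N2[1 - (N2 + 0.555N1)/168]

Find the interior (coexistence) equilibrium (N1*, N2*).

N1* ≈ 133, N2* ≈ 94

Setting both brackets to zero gives the nullclines N1 + 1.39N2 = 264 and 0.555N1 + N2 = 168.
Substituting N2 = 168 - 0.555N1 into the first: N1(1 - 1.39·0.555) = 264 - 1.39·168.
So N1* = 30.5/0.229 = 133, and then N2* = 168 - 0.555·133 = 94.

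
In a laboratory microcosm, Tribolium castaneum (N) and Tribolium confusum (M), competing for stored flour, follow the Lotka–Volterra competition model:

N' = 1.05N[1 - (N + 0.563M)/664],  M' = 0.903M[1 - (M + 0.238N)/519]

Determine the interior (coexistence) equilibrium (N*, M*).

N* ≈ 429, M* ≈ 417

Setting both brackets to zero gives the nullclines N + 0.563M = 664 and 0.238N + M = 519.
Substituting M = 519 - 0.238N into the first: N(1 - 0.563·0.238) = 664 - 0.563·519.
So N* = 372/0.866 = 429, and then M* = 519 - 0.238·429 = 417.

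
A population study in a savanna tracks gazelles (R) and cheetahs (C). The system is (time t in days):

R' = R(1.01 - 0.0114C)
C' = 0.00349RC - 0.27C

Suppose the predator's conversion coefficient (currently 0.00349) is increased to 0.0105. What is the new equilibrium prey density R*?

At the interior fixed point, setting dC/dt = 0 with C > 0 fixes R* = (predator death rate)/(RC coefficient) — independent of the other coefficients.
With the change, R* = 0.27/0.0105 = 25.7; it falls from 77.4.

R* ≈ 25.7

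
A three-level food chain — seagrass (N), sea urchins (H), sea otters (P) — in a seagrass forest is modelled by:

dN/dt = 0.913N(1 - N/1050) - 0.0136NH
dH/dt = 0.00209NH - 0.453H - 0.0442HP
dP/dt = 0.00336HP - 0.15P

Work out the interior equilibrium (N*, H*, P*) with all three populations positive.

N* ≈ 352, H* ≈ 44.6, P* ≈ 6.38

From dP/dt = 0: 0.00336H* = 0.15, so H* = 44.6.
From dN/dt = 0: 0.913(1 - N*/1050) = 0.0136·44.6, giving N* = 1050·(1 - 0.665) = 352.
From dH/dt = 0: 0.00209·352 - 0.453 = 0.0442P*, so P* = 0.282/0.0442 = 6.38.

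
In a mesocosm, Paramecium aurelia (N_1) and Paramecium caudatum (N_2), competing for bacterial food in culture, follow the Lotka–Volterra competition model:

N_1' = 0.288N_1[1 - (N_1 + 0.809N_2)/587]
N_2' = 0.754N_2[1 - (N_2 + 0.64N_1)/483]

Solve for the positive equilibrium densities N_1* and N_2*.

N_1* ≈ 407, N_2* ≈ 223

Setting both brackets to zero gives the nullclines N_1 + 0.809N_2 = 587 and 0.64N_1 + N_2 = 483.
Substituting N_2 = 483 - 0.64N_1 into the first: N_1(1 - 0.809·0.64) = 587 - 0.809·483.
So N_1* = 196/0.482 = 407, and then N_2* = 483 - 0.64·407 = 223.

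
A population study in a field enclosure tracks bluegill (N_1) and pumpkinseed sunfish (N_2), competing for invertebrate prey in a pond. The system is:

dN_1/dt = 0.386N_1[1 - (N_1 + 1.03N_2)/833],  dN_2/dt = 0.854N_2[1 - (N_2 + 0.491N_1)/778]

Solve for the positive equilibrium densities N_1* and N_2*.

N_1* ≈ 64.1, N_2* ≈ 747

Setting both brackets to zero gives the nullclines N_1 + 1.03N_2 = 833 and 0.491N_1 + N_2 = 778.
Substituting N_2 = 778 - 0.491N_1 into the first: N_1(1 - 1.03·0.491) = 833 - 1.03·778.
So N_1* = 31.7/0.494 = 64.1, and then N_2* = 778 - 0.491·64.1 = 747.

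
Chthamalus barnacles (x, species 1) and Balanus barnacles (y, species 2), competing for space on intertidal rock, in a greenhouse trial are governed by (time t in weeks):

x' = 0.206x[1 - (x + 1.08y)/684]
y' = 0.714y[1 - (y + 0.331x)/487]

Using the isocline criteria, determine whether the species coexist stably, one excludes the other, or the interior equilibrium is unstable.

stable coexistence

Compare the nullcline intercepts: K1/α12 = 684/1.08 = 633 > K2 = 487; K2/α21 = 487/0.331 = 1470 > K1 = 684.
Since both inequalities hold, each species can invade when rare, so the interior equilibrium is stable.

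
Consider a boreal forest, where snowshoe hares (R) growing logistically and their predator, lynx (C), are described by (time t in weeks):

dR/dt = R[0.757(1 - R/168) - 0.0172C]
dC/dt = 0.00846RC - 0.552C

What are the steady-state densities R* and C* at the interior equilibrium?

R* ≈ 65.2, C* ≈ 26.9

From dC/dt = 0 with C > 0: 0.00846R* = 0.552, so R* = 65.2.
Substitute into dR/dt = 0: 0.757(1 - 65.2/168) = 0.0172C*.
The bracket is 0.612, giving C* = 0.463/0.0172 = 26.9.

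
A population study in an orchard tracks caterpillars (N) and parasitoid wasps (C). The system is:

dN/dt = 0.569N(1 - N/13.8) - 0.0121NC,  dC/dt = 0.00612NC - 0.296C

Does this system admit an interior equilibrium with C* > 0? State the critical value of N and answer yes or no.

Threshold N = 48.4; K < 48.4, so no, the predator goes extinct.

The predator equation gives dC/dt > 0 only when N > 0.296/0.00612 = 48.4.
Without the predator, N → K = 13.8. Since 13.8 < 48.4, the predator cannot invade.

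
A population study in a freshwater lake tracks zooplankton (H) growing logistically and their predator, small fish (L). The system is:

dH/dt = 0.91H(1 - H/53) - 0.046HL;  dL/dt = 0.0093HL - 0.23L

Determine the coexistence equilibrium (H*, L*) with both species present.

From dL/dt = 0 with L > 0: 0.0093H* = 0.23, so H* = 24.7.
Substitute into dH/dt = 0: 0.91(1 - 24.7/53) = 0.046L*.
The bracket is 0.533, giving L* = 0.485/0.046 = 10.6.

H* ≈ 24.7, L* ≈ 10.6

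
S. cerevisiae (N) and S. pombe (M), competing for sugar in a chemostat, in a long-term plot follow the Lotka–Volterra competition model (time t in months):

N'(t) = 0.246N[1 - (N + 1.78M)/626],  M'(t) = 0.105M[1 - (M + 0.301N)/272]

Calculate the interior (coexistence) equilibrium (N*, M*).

N* ≈ 306, M* ≈ 180

Setting both brackets to zero gives the nullclines N + 1.78M = 626 and 0.301N + M = 272.
Substituting M = 272 - 0.301N into the first: N(1 - 1.78·0.301) = 626 - 1.78·272.
So N* = 142/0.464 = 306, and then M* = 272 - 0.301·306 = 180.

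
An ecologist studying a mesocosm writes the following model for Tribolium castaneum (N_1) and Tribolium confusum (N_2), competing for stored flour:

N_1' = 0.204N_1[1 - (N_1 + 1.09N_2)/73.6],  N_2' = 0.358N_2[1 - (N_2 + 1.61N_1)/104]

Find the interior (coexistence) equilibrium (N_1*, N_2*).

N_1* ≈ 52.7, N_2* ≈ 19.2

Setting both brackets to zero gives the nullclines N_1 + 1.09N_2 = 73.6 and 1.61N_1 + N_2 = 104.
Substituting N_2 = 104 - 1.61N_1 into the first: N_1(1 - 1.09·1.61) = 73.6 - 1.09·104.
So N_1* = -39.8/-0.755 = 52.7, and then N_2* = 104 - 1.61·52.7 = 19.2.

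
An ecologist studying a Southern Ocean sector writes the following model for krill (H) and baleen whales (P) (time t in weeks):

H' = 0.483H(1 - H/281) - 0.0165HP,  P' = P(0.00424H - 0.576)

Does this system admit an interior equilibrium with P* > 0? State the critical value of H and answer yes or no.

Threshold H = 136; K > 136, so yes, the predator persists.

The predator equation gives dP/dt > 0 only when H > 0.576/0.00424 = 136.
Without the predator, H → K = 281. Since 281 > 136, the predator can invade and persist.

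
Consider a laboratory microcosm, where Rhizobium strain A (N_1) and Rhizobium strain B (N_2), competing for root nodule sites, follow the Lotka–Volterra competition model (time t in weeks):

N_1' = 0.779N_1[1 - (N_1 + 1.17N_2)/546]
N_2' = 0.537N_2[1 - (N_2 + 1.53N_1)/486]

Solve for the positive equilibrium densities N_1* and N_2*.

Setting both brackets to zero gives the nullclines N_1 + 1.17N_2 = 546 and 1.53N_1 + N_2 = 486.
Substituting N_2 = 486 - 1.53N_1 into the first: N_1(1 - 1.17·1.53) = 546 - 1.17·486.
So N_1* = -22.6/-0.79 = 28.6, and then N_2* = 486 - 1.53·28.6 = 442.

N_1* ≈ 28.6, N_2* ≈ 442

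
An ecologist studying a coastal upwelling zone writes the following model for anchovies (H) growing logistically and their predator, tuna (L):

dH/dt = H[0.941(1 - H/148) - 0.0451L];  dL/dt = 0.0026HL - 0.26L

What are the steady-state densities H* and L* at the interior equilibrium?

From dL/dt = 0 with L > 0: 0.0026H* = 0.26, so H* = 100.
Substitute into dH/dt = 0: 0.941(1 - 100/148) = 0.0451L*.
The bracket is 0.324, giving L* = 0.305/0.0451 = 6.77.

H* ≈ 100, L* ≈ 6.77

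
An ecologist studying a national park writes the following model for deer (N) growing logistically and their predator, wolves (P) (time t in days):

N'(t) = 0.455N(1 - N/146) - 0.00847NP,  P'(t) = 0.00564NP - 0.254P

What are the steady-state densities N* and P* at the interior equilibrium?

N* ≈ 45, P* ≈ 37.1

From dP/dt = 0 with P > 0: 0.00564N* = 0.254, so N* = 45.
Substitute into dN/dt = 0: 0.455(1 - 45/146) = 0.00847P*.
The bracket is 0.692, giving P* = 0.315/0.00847 = 37.1.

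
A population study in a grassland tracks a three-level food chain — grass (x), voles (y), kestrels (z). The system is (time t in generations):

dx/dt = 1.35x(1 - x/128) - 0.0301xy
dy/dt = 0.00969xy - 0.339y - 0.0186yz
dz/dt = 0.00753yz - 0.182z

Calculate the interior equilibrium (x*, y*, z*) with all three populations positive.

From dz/dt = 0: 0.00753y* = 0.182, so y* = 24.2.
From dx/dt = 0: 1.35(1 - x*/128) = 0.0301·24.2, giving x* = 128·(1 - 0.539) = 59.
From dy/dt = 0: 0.00969·59 - 0.339 = 0.0186z*, so z* = 0.233/0.0186 = 12.5.

x* ≈ 59, y* ≈ 24.2, z* ≈ 12.5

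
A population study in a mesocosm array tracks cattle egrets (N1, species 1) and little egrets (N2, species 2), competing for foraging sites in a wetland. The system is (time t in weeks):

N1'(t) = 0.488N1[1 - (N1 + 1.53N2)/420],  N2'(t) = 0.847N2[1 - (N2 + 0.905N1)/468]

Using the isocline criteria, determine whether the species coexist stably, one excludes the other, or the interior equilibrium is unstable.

Compare the nullcline intercepts: K1/α12 = 420/1.53 = 275 < K2 = 468; K2/α21 = 468/0.905 = 517 > K1 = 420.
Since the inequalities point opposite ways, species 2 can invade but species 1 cannot.

species 2 excludes species 1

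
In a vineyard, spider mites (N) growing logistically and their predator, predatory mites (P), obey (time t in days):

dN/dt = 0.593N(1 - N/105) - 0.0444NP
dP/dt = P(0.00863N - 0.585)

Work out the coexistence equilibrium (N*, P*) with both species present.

From dP/dt = 0 with P > 0: 0.00863N* = 0.585, so N* = 67.8.
Substitute into dN/dt = 0: 0.593(1 - 67.8/105) = 0.0444P*.
The bracket is 0.354, giving P* = 0.21/0.0444 = 4.73.

N* ≈ 67.8, P* ≈ 4.73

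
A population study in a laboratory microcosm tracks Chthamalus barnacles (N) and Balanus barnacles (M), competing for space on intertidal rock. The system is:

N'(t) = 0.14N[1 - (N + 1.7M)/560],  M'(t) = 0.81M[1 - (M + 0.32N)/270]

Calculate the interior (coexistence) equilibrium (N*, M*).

N* ≈ 221, M* ≈ 199

Setting both brackets to zero gives the nullclines N + 1.7M = 560 and 0.32N + M = 270.
Substituting M = 270 - 0.32N into the first: N(1 - 1.7·0.32) = 560 - 1.7·270.
So N* = 101/0.456 = 221, and then M* = 270 - 0.32·221 = 199.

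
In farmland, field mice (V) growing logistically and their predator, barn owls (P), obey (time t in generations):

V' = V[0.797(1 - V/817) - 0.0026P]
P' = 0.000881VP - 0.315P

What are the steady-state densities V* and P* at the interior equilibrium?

V* ≈ 358, P* ≈ 172

From dP/dt = 0 with P > 0: 0.000881V* = 0.315, so V* = 358.
Substitute into dV/dt = 0: 0.797(1 - 358/817) = 0.0026P*.
The bracket is 0.562, giving P* = 0.448/0.0026 = 172.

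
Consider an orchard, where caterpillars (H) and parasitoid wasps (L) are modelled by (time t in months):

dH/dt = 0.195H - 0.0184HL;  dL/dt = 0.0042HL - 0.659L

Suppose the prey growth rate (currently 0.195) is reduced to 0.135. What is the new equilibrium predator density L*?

At the interior fixed point, setting dH/dt = 0 with H > 0 fixes L* = (prey growth rate)/(HL coefficient) — independent of the other coefficients.
With the change, L* = 0.135/0.0184 = 7.34; it falls from 10.6.

L* ≈ 7.34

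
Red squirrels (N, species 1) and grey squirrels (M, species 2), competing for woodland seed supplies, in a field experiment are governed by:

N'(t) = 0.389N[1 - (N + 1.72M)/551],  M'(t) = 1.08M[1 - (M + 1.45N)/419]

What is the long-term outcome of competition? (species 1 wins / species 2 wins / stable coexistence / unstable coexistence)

Compare the nullcline intercepts: K1/α12 = 551/1.72 = 320 < K2 = 419; K2/α21 = 419/1.45 = 289 < K1 = 551.
Since both are reversed, neither can invade when rare; the interior point is a saddle.

unstable coexistence (outcome depends on initial conditions)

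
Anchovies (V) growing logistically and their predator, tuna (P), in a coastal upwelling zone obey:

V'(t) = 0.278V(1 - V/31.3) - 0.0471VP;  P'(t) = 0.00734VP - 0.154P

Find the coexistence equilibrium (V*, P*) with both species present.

V* ≈ 21, P* ≈ 1.95

From dP/dt = 0 with P > 0: 0.00734V* = 0.154, so V* = 21.
Substitute into dV/dt = 0: 0.278(1 - 21/31.3) = 0.0471P*.
The bracket is 0.33, giving P* = 0.0917/0.0471 = 1.95.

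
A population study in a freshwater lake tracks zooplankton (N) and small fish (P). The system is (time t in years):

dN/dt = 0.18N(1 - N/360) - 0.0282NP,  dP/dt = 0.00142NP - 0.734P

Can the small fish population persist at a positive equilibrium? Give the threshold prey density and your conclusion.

Threshold N = 517; K < 517, so no, the predator goes extinct.

The predator equation gives dP/dt > 0 only when N > 0.734/0.00142 = 517.
Without the predator, N → K = 360. Since 360 < 517, the predator cannot invade.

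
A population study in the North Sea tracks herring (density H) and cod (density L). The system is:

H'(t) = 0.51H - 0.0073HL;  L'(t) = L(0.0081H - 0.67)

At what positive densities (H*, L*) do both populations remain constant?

H* ≈ 82.7, L* ≈ 69.9

Set dL/dt = 0 with L > 0: 0.0081H - 0.67 = 0, so H* = 0.67/0.0081 = 82.7.
Set dH/dt = 0 with H > 0: 0.51 - 0.0073L = 0, so L* = 0.51/0.0073 = 69.9.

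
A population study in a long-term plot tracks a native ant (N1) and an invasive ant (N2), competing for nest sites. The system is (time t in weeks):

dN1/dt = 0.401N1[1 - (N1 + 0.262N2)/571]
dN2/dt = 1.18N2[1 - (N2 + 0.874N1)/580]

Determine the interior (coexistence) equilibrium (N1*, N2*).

N1* ≈ 543, N2* ≈ 105

Setting both brackets to zero gives the nullclines N1 + 0.262N2 = 571 and 0.874N1 + N2 = 580.
Substituting N2 = 580 - 0.874N1 into the first: N1(1 - 0.262·0.874) = 571 - 0.262·580.
So N1* = 419/0.771 = 543, and then N2* = 580 - 0.874·543 = 105.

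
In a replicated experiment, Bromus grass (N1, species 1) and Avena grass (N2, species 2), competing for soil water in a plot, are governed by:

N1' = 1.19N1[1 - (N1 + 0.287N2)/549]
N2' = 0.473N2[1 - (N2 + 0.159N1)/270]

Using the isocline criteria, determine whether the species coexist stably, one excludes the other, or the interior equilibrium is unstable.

stable coexistence

Compare the nullcline intercepts: K1/α12 = 549/0.287 = 1910 > K2 = 270; K2/α21 = 270/0.159 = 1700 > K1 = 549.
Since both inequalities hold, each species can invade when rare, so the interior equilibrium is stable.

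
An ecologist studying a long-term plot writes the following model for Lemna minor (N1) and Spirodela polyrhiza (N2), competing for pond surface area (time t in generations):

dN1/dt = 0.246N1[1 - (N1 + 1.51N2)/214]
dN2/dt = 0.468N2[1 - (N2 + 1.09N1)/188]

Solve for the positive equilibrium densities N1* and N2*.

N1* ≈ 108, N2* ≈ 70.1

Setting both brackets to zero gives the nullclines N1 + 1.51N2 = 214 and 1.09N1 + N2 = 188.
Substituting N2 = 188 - 1.09N1 into the first: N1(1 - 1.51·1.09) = 214 - 1.51·188.
So N1* = -69.9/-0.646 = 108, and then N2* = 188 - 1.09·108 = 70.1.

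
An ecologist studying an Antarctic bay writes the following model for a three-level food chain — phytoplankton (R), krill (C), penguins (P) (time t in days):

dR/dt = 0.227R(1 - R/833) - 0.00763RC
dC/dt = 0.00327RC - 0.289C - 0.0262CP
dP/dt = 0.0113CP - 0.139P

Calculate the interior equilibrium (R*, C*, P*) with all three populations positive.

From dP/dt = 0: 0.0113C* = 0.139, so C* = 12.3.
From dR/dt = 0: 0.227(1 - R*/833) = 0.00763·12.3, giving R* = 833·(1 - 0.413) = 489.
From dC/dt = 0: 0.00327·489 - 0.289 = 0.0262P*, so P* = 1.31/0.0262 = 49.9.

R* ≈ 489, C* ≈ 12.3, P* ≈ 49.9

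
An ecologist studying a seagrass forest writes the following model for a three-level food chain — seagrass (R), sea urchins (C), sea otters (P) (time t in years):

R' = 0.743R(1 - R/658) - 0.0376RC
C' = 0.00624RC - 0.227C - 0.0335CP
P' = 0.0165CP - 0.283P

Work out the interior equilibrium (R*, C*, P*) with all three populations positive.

R* ≈ 86.9, C* ≈ 17.2, P* ≈ 9.41

From dP/dt = 0: 0.0165C* = 0.283, so C* = 17.2.
From dR/dt = 0: 0.743(1 - R*/658) = 0.0376·17.2, giving R* = 658·(1 - 0.868) = 86.9.
From dC/dt = 0: 0.00624·86.9 - 0.227 = 0.0335P*, so P* = 0.315/0.0335 = 9.41.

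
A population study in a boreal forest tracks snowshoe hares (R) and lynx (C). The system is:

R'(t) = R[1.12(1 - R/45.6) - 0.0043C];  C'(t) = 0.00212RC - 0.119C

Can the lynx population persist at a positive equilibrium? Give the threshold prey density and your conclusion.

Threshold R = 56.1; K < 56.1, so no, the predator goes extinct.

The predator equation gives dC/dt > 0 only when R > 0.119/0.00212 = 56.1.
Without the predator, R → K = 45.6. Since 45.6 < 56.1, the predator cannot invade.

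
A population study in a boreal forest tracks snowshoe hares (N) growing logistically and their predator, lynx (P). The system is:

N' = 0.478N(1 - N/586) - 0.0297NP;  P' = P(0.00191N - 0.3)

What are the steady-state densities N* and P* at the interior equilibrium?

From dP/dt = 0 with P > 0: 0.00191N* = 0.3, so N* = 157.
Substitute into dN/dt = 0: 0.478(1 - 157/586) = 0.0297P*.
The bracket is 0.732, giving P* = 0.35/0.0297 = 11.8.

N* ≈ 157, P* ≈ 11.8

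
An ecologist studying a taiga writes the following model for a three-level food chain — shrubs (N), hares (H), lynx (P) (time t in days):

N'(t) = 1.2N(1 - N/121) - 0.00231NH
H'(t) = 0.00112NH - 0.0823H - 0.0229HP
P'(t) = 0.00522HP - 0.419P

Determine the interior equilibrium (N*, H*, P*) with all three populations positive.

From dP/dt = 0: 0.00522H* = 0.419, so H* = 80.3.
From dN/dt = 0: 1.2(1 - N*/121) = 0.00231·80.3, giving N* = 121·(1 - 0.155) = 102.
From dH/dt = 0: 0.00112·102 - 0.0823 = 0.0229P*, so P* = 0.0323/0.0229 = 1.41.

N* ≈ 102, H* ≈ 80.3, P* ≈ 1.41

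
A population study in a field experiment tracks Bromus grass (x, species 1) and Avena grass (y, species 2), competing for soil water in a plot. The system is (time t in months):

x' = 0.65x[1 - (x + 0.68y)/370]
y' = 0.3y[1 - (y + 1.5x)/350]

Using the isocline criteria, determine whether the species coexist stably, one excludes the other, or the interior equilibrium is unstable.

species 1 excludes species 2

Compare the nullcline intercepts: K1/α12 = 370/0.68 = 544 > K2 = 350; K2/α21 = 350/1.5 = 233 < K1 = 370.
Since the inequalities point opposite ways, species 1 can invade but species 2 cannot.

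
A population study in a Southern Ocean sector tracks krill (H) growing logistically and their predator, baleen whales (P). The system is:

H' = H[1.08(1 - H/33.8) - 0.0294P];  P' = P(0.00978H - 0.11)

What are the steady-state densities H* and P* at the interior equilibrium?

H* ≈ 11.2, P* ≈ 24.5

From dP/dt = 0 with P > 0: 0.00978H* = 0.11, so H* = 11.2.
Substitute into dH/dt = 0: 1.08(1 - 11.2/33.8) = 0.0294P*.
The bracket is 0.667, giving P* = 0.721/0.0294 = 24.5.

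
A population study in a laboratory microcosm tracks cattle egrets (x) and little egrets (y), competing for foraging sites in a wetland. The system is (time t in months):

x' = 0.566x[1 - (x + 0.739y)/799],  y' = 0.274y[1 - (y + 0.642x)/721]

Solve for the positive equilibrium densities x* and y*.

Setting both brackets to zero gives the nullclines x + 0.739y = 799 and 0.642x + y = 721.
Substituting y = 721 - 0.642x into the first: x(1 - 0.739·0.642) = 799 - 0.739·721.
So x* = 266/0.526 = 506, and then y* = 721 - 0.642·506 = 396.

x* ≈ 506, y* ≈ 396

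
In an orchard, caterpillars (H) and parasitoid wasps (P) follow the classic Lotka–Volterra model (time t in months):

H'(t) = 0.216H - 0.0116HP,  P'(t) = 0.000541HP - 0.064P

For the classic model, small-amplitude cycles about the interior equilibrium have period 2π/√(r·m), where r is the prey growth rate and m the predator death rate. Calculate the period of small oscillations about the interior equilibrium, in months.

T ≈ 53.4 months

Here r = 0.216 and m = 0.064, so r·m = 0.0138.
ω = √0.0138 = 0.118 per month, hence T = 2π/ω ≈ 53.4 months.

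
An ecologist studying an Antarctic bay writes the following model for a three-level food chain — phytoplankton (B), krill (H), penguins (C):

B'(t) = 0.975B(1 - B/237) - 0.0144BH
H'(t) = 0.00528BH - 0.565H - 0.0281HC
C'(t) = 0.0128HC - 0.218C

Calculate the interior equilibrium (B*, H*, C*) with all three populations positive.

B* ≈ 177, H* ≈ 17, C* ≈ 13.2

From dC/dt = 0: 0.0128H* = 0.218, so H* = 17.
From dB/dt = 0: 0.975(1 - B*/237) = 0.0144·17, giving B* = 237·(1 - 0.252) = 177.
From dH/dt = 0: 0.00528·177 - 0.565 = 0.0281C*, so C* = 0.372/0.0281 = 13.2.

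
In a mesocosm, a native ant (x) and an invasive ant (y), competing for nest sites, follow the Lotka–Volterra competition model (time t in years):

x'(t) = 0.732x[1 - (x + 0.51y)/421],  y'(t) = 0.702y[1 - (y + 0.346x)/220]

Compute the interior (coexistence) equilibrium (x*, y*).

x* ≈ 375, y* ≈ 90.3

Setting both brackets to zero gives the nullclines x + 0.51y = 421 and 0.346x + y = 220.
Substituting y = 220 - 0.346x into the first: x(1 - 0.51·0.346) = 421 - 0.51·220.
So x* = 309/0.824 = 375, and then y* = 220 - 0.346·375 = 90.3.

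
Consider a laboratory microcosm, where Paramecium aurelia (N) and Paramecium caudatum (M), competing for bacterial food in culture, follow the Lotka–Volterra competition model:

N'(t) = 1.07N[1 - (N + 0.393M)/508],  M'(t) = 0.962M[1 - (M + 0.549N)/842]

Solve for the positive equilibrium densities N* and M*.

N* ≈ 226, M* ≈ 718

Setting both brackets to zero gives the nullclines N + 0.393M = 508 and 0.549N + M = 842.
Substituting M = 842 - 0.549N into the first: N(1 - 0.393·0.549) = 508 - 0.393·842.
So N* = 177/0.784 = 226, and then M* = 842 - 0.549·226 = 718.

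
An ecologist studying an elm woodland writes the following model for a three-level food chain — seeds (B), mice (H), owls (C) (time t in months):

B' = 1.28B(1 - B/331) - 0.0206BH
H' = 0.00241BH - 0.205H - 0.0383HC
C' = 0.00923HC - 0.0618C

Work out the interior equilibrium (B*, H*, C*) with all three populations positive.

From dC/dt = 0: 0.00923H* = 0.0618, so H* = 6.7.
From dB/dt = 0: 1.28(1 - B*/331) = 0.0206·6.7, giving B* = 331·(1 - 0.108) = 295.
From dH/dt = 0: 0.00241·295 - 0.205 = 0.0383C*, so C* = 0.507/0.0383 = 13.2.

B* ≈ 295, H* ≈ 6.7, C* ≈ 13.2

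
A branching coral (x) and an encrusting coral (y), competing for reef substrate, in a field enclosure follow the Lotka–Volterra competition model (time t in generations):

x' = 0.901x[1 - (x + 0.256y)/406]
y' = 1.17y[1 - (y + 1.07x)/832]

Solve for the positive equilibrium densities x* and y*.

x* ≈ 266, y* ≈ 548

Setting both brackets to zero gives the nullclines x + 0.256y = 406 and 1.07x + y = 832.
Substituting y = 832 - 1.07x into the first: x(1 - 0.256·1.07) = 406 - 0.256·832.
So x* = 193/0.726 = 266, and then y* = 832 - 1.07·266 = 548.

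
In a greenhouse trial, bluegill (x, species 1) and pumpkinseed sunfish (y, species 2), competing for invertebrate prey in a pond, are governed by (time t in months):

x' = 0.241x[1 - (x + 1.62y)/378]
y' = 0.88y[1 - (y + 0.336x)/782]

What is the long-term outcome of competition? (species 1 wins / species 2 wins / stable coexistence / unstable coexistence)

species 2 excludes species 1

Compare the nullcline intercepts: K1/α12 = 378/1.62 = 233 < K2 = 782; K2/α21 = 782/0.336 = 2330 > K1 = 378.
Since the inequalities point opposite ways, species 2 can invade but species 1 cannot.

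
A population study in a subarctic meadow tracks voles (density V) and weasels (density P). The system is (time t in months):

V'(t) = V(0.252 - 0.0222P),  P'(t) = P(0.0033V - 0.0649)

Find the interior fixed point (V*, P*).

Set dP/dt = 0 with P > 0: 0.0033V - 0.0649 = 0, so V* = 0.0649/0.0033 = 19.7.
Set dV/dt = 0 with V > 0: 0.252 - 0.0222P = 0, so P* = 0.252/0.0222 = 11.4.

V* ≈ 19.7, P* ≈ 11.4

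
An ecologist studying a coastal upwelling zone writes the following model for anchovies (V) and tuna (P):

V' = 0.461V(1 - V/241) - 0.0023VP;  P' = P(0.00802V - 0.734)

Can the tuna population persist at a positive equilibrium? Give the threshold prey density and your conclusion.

The predator equation gives dP/dt > 0 only when V > 0.734/0.00802 = 91.5.
Without the predator, V → K = 241. Since 241 > 91.5, the predator can invade and persist.

Threshold V = 91.5; K > 91.5, so yes, the predator persists.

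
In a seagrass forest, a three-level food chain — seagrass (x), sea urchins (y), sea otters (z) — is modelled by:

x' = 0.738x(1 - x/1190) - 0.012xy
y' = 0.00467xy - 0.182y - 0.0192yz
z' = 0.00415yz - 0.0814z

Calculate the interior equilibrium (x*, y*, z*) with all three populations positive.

x* ≈ 810, y* ≈ 19.6, z* ≈ 188

From dz/dt = 0: 0.00415y* = 0.0814, so y* = 19.6.
From dx/dt = 0: 0.738(1 - x*/1190) = 0.012·19.6, giving x* = 1190·(1 - 0.319) = 810.
From dy/dt = 0: 0.00467·810 - 0.182 = 0.0192z*, so z* = 3.6/0.0192 = 188.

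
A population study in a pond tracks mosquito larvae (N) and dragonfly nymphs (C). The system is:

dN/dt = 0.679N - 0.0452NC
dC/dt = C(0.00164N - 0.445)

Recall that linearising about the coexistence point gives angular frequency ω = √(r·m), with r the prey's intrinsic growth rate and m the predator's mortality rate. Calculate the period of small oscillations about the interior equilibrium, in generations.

T ≈ 11.4 generations

Here r = 0.679 and m = 0.445, so r·m = 0.302.
ω = √0.302 = 0.55 per generation, hence T = 2π/ω ≈ 11.4 generations.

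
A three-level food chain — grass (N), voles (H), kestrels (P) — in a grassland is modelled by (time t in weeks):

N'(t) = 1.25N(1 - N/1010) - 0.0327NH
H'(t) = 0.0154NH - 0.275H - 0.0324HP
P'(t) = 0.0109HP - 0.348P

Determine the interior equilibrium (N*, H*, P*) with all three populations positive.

From dP/dt = 0: 0.0109H* = 0.348, so H* = 31.9.
From dN/dt = 0: 1.25(1 - N*/1010) = 0.0327·31.9, giving N* = 1010·(1 - 0.835) = 166.
From dH/dt = 0: 0.0154·166 - 0.275 = 0.0324P*, so P* = 2.29/0.0324 = 70.6.

N* ≈ 166, H* ≈ 31.9, P* ≈ 70.6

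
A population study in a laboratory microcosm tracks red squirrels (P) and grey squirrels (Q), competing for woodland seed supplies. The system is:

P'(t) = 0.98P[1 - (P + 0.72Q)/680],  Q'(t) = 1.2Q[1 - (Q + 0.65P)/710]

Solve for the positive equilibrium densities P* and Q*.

P* ≈ 317, Q* ≈ 504

Setting both brackets to zero gives the nullclines P + 0.72Q = 680 and 0.65P + Q = 710.
Substituting Q = 710 - 0.65P into the first: P(1 - 0.72·0.65) = 680 - 0.72·710.
So P* = 169/0.532 = 317, and then Q* = 710 - 0.65·317 = 504.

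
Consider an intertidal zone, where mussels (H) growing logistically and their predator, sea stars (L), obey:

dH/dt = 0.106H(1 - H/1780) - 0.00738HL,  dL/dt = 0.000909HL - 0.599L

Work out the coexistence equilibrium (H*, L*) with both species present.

H* ≈ 659, L* ≈ 9.05

From dL/dt = 0 with L > 0: 0.000909H* = 0.599, so H* = 659.
Substitute into dH/dt = 0: 0.106(1 - 659/1780) = 0.00738L*.
The bracket is 0.63, giving L* = 0.0668/0.00738 = 9.05.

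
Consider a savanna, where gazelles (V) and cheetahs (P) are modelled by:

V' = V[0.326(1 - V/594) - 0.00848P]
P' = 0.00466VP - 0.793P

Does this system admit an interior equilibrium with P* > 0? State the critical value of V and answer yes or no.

Threshold V = 170; K > 170, so yes, the predator persists.

The predator equation gives dP/dt > 0 only when V > 0.793/0.00466 = 170.
Without the predator, V → K = 594. Since 594 > 170, the predator can invade and persist.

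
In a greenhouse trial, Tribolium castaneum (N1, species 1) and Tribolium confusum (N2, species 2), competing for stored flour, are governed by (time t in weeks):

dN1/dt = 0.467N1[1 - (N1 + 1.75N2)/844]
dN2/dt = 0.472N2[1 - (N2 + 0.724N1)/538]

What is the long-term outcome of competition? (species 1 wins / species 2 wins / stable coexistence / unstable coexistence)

unstable coexistence (outcome depends on initial conditions)

Compare the nullcline intercepts: K1/α12 = 844/1.75 = 482 < K2 = 538; K2/α21 = 538/0.724 = 743 < K1 = 844.
Since both are reversed, neither can invade when rare; the interior point is a saddle.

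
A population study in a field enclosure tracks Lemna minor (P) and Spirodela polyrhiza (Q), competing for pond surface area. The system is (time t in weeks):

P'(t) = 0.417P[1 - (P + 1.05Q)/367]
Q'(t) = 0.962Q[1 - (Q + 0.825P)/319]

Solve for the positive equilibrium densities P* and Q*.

Setting both brackets to zero gives the nullclines P + 1.05Q = 367 and 0.825P + Q = 319.
Substituting Q = 319 - 0.825P into the first: P(1 - 1.05·0.825) = 367 - 1.05·319.
So P* = 32.1/0.134 = 240, and then Q* = 319 - 0.825·240 = 121.

P* ≈ 240, Q* ≈ 121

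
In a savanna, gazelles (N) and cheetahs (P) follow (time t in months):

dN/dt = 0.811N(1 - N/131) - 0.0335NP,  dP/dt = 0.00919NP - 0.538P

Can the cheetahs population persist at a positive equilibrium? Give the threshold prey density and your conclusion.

Threshold N = 58.5; K > 58.5, so yes, the predator persists.

The predator equation gives dP/dt > 0 only when N > 0.538/0.00919 = 58.5.
Without the predator, N → K = 131. Since 131 > 58.5, the predator can invade and persist.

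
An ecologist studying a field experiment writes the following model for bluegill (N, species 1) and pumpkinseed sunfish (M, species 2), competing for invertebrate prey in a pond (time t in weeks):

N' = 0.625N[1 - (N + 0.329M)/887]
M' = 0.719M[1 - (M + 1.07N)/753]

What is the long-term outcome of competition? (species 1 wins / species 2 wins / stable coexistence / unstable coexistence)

Compare the nullcline intercepts: K1/α12 = 887/0.329 = 2700 > K2 = 753; K2/α21 = 753/1.07 = 704 < K1 = 887.
Since the inequalities point opposite ways, species 1 can invade but species 2 cannot.

species 1 excludes species 2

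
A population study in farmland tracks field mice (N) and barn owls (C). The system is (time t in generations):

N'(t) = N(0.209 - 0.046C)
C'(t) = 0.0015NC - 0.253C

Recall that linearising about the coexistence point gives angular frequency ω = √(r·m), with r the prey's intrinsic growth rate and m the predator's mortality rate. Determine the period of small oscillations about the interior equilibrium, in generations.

T ≈ 27.3 generations

Here r = 0.209 and m = 0.253, so r·m = 0.0529.
ω = √0.0529 = 0.23 per generation, hence T = 2π/ω ≈ 27.3 generations.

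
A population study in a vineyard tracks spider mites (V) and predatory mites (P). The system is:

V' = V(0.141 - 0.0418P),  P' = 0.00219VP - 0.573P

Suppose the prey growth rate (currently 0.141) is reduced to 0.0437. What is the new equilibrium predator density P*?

P* ≈ 1.05

At the interior fixed point, setting dV/dt = 0 with V > 0 fixes P* = (prey growth rate)/(VP coefficient) — independent of the other coefficients.
With the change, P* = 0.0437/0.0418 = 1.05; it falls from 3.37.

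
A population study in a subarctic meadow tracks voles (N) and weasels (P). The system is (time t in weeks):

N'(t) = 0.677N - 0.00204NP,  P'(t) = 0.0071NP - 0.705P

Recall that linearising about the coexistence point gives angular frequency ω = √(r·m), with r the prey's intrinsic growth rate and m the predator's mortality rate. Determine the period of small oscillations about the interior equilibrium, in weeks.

Here r = 0.677 and m = 0.705, so r·m = 0.477.
ω = √0.477 = 0.691 per week, hence T = 2π/ω ≈ 9.09 weeks.

T ≈ 9.09 weeks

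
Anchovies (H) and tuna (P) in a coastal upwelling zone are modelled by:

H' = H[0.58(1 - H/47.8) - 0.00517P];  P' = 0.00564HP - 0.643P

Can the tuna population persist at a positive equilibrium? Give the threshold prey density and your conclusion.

The predator equation gives dP/dt > 0 only when H > 0.643/0.00564 = 114.
Without the predator, H → K = 47.8. Since 47.8 < 114, the predator cannot invade.

Threshold H = 114; K < 114, so no, the predator goes extinct.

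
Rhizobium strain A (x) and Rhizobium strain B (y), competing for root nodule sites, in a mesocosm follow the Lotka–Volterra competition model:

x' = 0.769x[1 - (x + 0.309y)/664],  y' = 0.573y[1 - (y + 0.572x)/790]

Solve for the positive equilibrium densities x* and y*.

x* ≈ 510, y* ≈ 498

Setting both brackets to zero gives the nullclines x + 0.309y = 664 and 0.572x + y = 790.
Substituting y = 790 - 0.572x into the first: x(1 - 0.309·0.572) = 664 - 0.309·790.
So x* = 420/0.823 = 510, and then y* = 790 - 0.572·510 = 498.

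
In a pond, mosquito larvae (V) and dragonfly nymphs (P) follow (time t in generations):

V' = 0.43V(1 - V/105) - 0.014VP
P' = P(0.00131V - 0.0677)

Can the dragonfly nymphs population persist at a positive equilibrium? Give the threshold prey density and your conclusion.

Threshold V = 51.7; K > 51.7, so yes, the predator persists.

The predator equation gives dP/dt > 0 only when V > 0.0677/0.00131 = 51.7.
Without the predator, V → K = 105. Since 105 > 51.7, the predator can invade and persist.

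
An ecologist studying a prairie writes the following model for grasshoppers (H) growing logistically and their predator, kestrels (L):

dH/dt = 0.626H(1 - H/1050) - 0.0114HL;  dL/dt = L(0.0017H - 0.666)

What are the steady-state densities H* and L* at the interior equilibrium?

From dL/dt = 0 with L > 0: 0.0017H* = 0.666, so H* = 392.
Substitute into dH/dt = 0: 0.626(1 - 392/1050) = 0.0114L*.
The bracket is 0.627, giving L* = 0.392/0.0114 = 34.4.

H* ≈ 392, L* ≈ 34.4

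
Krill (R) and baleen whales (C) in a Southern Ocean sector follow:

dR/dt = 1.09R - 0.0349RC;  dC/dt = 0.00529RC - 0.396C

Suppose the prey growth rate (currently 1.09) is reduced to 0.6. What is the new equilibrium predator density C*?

At the interior fixed point, setting dR/dt = 0 with R > 0 fixes C* = (prey growth rate)/(RC coefficient) — independent of the other coefficients.
With the change, C* = 0.6/0.0349 = 17.2; it falls from 31.2.

C* ≈ 17.2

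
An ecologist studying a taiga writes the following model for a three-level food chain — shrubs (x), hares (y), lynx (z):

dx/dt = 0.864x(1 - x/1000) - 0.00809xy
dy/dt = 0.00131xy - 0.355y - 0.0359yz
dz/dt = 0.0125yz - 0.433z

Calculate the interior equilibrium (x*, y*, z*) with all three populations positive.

From dz/dt = 0: 0.0125y* = 0.433, so y* = 34.6.
From dx/dt = 0: 0.864(1 - x*/1000) = 0.00809·34.6, giving x* = 1000·(1 - 0.324) = 676.
From dy/dt = 0: 0.00131·676 - 0.355 = 0.0359z*, so z* = 0.53/0.0359 = 14.8.

x* ≈ 676, y* ≈ 34.6, z* ≈ 14.8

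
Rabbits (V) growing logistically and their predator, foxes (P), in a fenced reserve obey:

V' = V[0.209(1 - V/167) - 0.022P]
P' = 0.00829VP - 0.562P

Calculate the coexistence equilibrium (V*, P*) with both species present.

From dP/dt = 0 with P > 0: 0.00829V* = 0.562, so V* = 67.8.
Substitute into dV/dt = 0: 0.209(1 - 67.8/167) = 0.022P*.
The bracket is 0.594, giving P* = 0.124/0.022 = 5.64.

V* ≈ 67.8, P* ≈ 5.64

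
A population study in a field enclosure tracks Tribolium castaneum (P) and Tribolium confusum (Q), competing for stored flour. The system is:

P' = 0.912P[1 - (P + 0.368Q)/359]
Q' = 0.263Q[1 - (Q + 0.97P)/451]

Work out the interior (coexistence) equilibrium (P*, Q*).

Setting both brackets to zero gives the nullclines P + 0.368Q = 359 and 0.97P + Q = 451.
Substituting Q = 451 - 0.97P into the first: P(1 - 0.368·0.97) = 359 - 0.368·451.
So P* = 193/0.643 = 300, and then Q* = 451 - 0.97·300 = 160.

P* ≈ 300, Q* ≈ 160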